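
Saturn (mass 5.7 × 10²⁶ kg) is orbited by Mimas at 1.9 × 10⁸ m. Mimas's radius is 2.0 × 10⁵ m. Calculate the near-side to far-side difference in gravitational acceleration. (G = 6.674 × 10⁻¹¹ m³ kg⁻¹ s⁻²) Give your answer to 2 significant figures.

Δg = 4GMr/d³
   = 4 × (6.674 × 10⁻¹¹) × (5.7 × 10²⁶) × (2.0 × 10⁵) / (1.9 × 10⁸)³
   = 4.4 × 10⁻³ m/s²

4.4 × 10⁻³ m/s²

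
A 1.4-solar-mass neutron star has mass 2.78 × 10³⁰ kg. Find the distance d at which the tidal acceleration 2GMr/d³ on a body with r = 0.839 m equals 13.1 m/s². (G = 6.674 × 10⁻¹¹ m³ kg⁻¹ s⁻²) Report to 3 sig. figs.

2GMr/d³ = a_tidal  ⇒  d = (2GMr / a_tidal)^(1/3)
d = (2 × 6.674×10⁻¹¹ × (2.78 × 10³⁰) × (0.839) / (13.1))^(1/3)
  = 2.88 × 10⁶ m

2.88 × 10⁶ m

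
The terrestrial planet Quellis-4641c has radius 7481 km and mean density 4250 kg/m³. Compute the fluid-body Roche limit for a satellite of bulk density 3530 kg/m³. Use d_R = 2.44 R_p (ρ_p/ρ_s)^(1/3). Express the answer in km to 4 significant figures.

19420 km

d_R = 2.44 × 7481 km × (4250/3530)^(1/3)
    = 19420 km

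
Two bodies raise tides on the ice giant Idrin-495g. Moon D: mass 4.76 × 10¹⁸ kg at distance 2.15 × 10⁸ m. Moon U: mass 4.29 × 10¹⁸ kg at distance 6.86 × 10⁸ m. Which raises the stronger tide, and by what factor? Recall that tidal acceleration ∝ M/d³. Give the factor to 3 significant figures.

Moon D, by a factor of ≈ 36.0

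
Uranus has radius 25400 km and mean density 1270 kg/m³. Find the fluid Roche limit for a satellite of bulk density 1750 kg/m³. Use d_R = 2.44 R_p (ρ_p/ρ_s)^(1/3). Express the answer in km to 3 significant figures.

55700 km

d_R = 2.44 × 25400 km × (1270/1750)^(1/3)
    = 55700 km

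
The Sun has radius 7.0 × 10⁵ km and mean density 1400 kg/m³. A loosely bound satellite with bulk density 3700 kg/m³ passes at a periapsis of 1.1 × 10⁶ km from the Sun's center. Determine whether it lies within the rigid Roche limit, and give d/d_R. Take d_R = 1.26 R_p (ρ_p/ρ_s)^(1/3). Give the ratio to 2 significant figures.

outside; d/d_R ≈ 1.7

d_R = 1.26 × (7.0 × 10⁵ km) × (1400/3700)^(1/3) = 6.379 × 10⁵ km
d/d_R = (1.1 × 10⁶) / (6.379 × 10⁵) = 1.7
Since d/d_R > 1, the body is outside the Roche limit.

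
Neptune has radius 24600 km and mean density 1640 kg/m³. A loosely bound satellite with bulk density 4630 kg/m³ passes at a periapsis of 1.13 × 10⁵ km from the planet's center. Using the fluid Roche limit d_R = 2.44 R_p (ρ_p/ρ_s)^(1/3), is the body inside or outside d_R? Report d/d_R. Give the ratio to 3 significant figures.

outside; d/d_R ≈ 2.66

d_R = 2.44 × (24600 km) × (1640/4630)^(1/3) = 42470 km
d/d_R = (1.13 × 10⁵) / (42470) = 2.66
Since d/d_R > 1, the body is outside the Roche limit.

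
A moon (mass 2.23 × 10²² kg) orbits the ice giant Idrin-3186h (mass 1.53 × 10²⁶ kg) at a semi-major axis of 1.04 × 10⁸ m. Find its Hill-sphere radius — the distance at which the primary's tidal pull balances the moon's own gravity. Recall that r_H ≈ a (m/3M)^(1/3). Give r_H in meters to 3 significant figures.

3.79 × 10⁶ m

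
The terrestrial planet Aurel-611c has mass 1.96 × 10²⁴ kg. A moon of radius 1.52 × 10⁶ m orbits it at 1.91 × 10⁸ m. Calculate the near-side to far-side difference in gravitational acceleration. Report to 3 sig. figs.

1.14 × 10⁻⁴ m/s²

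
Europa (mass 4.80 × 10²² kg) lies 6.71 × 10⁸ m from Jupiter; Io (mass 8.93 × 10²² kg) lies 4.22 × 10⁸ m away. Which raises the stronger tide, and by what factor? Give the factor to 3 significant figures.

Io, by a factor of ≈ 7.48

The tide-raising term goes as M/d³ (the gradient of a 1/d² field).
Europa: (4.80 × 10²²) / (6.71 × 10⁸)³ = 1.589 × 10⁻⁴
Io: (8.93 × 10²²) / (4.22 × 10⁸)³ = 1.188 × 10⁻³
Ratio (larger/smaller) = 7.48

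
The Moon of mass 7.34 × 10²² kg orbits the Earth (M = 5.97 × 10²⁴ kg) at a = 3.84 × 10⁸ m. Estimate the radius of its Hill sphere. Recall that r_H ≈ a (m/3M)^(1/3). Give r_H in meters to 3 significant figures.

6.15 × 10⁷ m

r_H ≈ a (m/3M)^(1/3)
    = (3.84 × 10⁸) × (7.34 × 10²² / (3 × 5.97 × 10²⁴))^(1/3)
    = 6.15 × 10⁷ m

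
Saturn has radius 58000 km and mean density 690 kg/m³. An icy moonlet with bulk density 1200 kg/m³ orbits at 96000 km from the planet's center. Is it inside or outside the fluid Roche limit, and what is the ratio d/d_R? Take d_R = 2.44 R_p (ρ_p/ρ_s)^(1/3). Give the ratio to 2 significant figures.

inside; d/d_R ≈ 0.82

d_R = 2.44 × (58000 km) × (690/1200)^(1/3) = 1.177 × 10⁵ km
d/d_R = (96000) / (1.177 × 10⁵) = 0.82
Since d/d_R < 1, the body is inside the Roche limit.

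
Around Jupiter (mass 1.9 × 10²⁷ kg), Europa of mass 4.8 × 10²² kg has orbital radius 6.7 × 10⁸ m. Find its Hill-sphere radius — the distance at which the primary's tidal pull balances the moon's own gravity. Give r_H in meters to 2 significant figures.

1.4 × 10⁷ m

r_H ≈ a (m/3M)^(1/3)
    = (6.7 × 10⁸) × (4.8 × 10²² / (3 × 1.9 × 10²⁷))^(1/3)
    = 1.4 × 10⁷ m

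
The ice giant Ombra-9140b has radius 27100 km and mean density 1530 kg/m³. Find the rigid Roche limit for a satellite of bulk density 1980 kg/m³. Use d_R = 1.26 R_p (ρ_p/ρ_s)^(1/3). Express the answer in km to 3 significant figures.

d_R = 1.26 × 27100 km × (1530/1980)^(1/3)
    = 31300 km

31300 km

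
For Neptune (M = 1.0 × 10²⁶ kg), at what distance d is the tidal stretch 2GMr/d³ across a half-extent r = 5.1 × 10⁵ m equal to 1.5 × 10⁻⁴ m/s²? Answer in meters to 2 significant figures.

3.6 × 10⁸ m

2GMr/d³ = a_tidal  ⇒  d = (2GMr / a_tidal)^(1/3)
d = (2 × 6.674×10⁻¹¹ × (1.0 × 10²⁶) × (5.1 × 10⁵) / (1.5 × 10⁻⁴))^(1/3)
  = 3.6 × 10⁸ m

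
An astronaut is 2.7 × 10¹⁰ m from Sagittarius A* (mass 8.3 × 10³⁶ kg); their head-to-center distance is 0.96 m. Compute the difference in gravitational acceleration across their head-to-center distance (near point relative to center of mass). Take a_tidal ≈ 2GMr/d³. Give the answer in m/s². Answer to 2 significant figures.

5.4 × 10⁻⁵ m/s²

Since r ≪ d, expand the inverse-square field across one radius to get the leading 2GMr/d³ term.
Δa = 2GMr/d³
   = 2 × (6.674 × 10⁻¹¹) × (8.3 × 10³⁶) × (0.96) / (2.7 × 10¹⁰)³
   = 5.4 × 10⁻⁵ m/s²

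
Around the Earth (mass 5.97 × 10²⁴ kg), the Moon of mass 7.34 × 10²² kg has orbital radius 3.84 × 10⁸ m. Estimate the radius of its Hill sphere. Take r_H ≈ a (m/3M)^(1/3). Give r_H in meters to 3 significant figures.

6.15 × 10⁷ m

r_H ≈ a (m/3M)^(1/3)
    = (3.84 × 10⁸) × (7.34 × 10²² / (3 × 5.97 × 10²⁴))^(1/3)
    = 6.15 × 10⁷ m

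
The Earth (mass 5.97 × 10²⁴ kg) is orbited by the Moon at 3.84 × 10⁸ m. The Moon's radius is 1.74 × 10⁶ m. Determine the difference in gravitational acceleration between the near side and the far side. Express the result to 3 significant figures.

4.90 × 10⁻⁵ m/s²

Δg = 4GMr/d³
   = 4 × (6.674 × 10⁻¹¹) × (5.97 × 10²⁴) × (1.74 × 10⁶) / (3.84 × 10⁸)³
   = 4.90 × 10⁻⁵ m/s²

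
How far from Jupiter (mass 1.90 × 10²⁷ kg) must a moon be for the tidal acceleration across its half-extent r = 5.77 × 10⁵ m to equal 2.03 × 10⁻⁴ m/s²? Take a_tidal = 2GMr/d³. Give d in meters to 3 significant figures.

2GMr/d³ = a_tidal  ⇒  d = (2GMr / a_tidal)^(1/3)
d = (2 × 6.674×10⁻¹¹ × (1.90 × 10²⁷) × (5.77 × 10⁵) / (2.03 × 10⁻⁴))^(1/3)
  = 8.97 × 10⁸ m

8.97 × 10⁸ m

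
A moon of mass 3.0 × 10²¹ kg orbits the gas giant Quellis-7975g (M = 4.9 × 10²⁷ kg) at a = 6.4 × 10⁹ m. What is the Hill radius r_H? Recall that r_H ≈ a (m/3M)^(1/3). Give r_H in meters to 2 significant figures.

r_H ≈ a (m/3M)^(1/3)
    = (6.4 × 10⁹) × (3.0 × 10²¹ / (3 × 4.9 × 10²⁷))^(1/3)
    = 3.8 × 10⁷ m

3.8 × 10⁷ m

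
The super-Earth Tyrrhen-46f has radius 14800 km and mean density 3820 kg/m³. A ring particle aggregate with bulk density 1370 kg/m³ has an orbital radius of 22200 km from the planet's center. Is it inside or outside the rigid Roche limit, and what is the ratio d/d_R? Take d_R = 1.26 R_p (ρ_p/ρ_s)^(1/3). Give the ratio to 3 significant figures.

inside; d/d_R ≈ 0.846

d_R = 1.26 × (14800 km) × (3820/1370)^(1/3) = 26250 km
d/d_R = (22200) / (26250) = 0.846
Since d/d_R < 1, the body is inside the Roche limit.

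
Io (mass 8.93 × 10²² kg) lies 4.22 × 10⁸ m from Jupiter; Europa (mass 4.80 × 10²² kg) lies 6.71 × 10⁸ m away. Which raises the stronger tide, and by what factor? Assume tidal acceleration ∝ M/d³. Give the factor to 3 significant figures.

Compare M/d³ for the two perturbers:
Io: (8.93 × 10²²) / (4.22 × 10⁸)³ = 1.188 × 10⁻³
Europa: (4.80 × 10²²) / (6.71 × 10⁸)³ = 1.589 × 10⁻⁴
Ratio (larger/smaller) = 7.48

Io, by a factor of ≈ 7.48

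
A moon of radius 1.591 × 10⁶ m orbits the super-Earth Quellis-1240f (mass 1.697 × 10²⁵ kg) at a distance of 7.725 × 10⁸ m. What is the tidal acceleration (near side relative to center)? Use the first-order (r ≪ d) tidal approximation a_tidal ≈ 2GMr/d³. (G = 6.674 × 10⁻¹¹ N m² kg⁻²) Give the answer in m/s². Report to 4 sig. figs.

Δg = 2GMr/d³
   = 2 × (6.674 × 10⁻¹¹) × (1.697 × 10²⁵) × (1.591 × 10⁶) / (7.725 × 10⁸)³
   = 7.818 × 10⁻⁶ m/s²

7.818 × 10⁻⁶ m/s²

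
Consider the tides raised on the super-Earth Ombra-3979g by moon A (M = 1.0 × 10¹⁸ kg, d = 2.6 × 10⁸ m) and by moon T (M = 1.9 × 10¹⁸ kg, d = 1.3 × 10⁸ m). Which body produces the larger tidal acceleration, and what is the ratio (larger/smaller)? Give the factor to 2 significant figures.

Moon T, by a factor of ≈ 15

Compare M/d³ for the two perturbers:
Moon A: (1.0 × 10¹⁸) / (2.6 × 10⁸)³ = 5.690 × 10⁻⁸
Moon T: (1.9 × 10¹⁸) / (1.3 × 10⁸)³ = 8.648 × 10⁻⁷
Ratio (larger/smaller) = 15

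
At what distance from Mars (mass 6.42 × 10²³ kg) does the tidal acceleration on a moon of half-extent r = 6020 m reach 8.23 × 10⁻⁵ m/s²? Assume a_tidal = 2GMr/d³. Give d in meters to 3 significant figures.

2GMr/d³ = a_tidal  ⇒  d = (2GMr / a_tidal)^(1/3)
d = (2 × 6.674×10⁻¹¹ × (6.42 × 10²³) × (6020) / (8.23 × 10⁻⁵))^(1/3)
  = 1.84 × 10⁷ m

1.84 × 10⁷ m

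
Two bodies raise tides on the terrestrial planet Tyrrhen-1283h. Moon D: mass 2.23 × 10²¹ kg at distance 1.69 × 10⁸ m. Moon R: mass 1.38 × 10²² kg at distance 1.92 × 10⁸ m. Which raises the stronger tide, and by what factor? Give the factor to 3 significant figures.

Moon R, by a factor of ≈ 4.22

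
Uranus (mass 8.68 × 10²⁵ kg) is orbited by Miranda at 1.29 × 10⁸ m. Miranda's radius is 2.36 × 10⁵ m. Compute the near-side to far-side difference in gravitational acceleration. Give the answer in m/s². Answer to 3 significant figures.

2.55 × 10⁻³ m/s²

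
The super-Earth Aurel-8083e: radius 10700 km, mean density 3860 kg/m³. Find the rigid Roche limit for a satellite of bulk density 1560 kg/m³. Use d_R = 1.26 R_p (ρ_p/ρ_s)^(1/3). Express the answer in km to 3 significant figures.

d_R = 1.26 × 10700 km × (3860/1560)^(1/3)
    = 18200 km

18200 km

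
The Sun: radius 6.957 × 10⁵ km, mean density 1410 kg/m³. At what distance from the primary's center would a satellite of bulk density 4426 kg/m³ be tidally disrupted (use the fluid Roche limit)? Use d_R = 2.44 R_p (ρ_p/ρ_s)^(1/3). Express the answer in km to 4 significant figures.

d_R = 2.44 × 6.957 × 10⁵ km × (1410/4426)^(1/3)
    = 1.159 × 10⁶ km

1.159 × 10⁶ km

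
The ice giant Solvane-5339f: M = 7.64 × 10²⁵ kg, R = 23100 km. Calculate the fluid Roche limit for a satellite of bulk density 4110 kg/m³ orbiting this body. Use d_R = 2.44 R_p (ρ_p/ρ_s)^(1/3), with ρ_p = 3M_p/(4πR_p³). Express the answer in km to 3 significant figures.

ρ_p = 3M_p/(4πR_p³) = 3 × (7.64 × 10²⁵) / (4π × (2.31 × 10⁷ m)³) = 1480 kg/m³
d_R = 2.44 × 23100 km × (1480/4110)^(1/3)
    = 40100 km

40100 km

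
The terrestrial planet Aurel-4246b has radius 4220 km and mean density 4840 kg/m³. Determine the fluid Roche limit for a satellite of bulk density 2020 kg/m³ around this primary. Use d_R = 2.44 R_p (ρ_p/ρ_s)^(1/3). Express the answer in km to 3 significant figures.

13800 km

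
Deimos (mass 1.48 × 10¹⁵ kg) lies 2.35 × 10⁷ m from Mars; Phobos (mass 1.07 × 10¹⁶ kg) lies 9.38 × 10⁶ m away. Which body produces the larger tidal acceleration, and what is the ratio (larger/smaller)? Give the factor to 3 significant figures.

The tide-raising term goes as M/d³ (the gradient of a 1/d² field).
Deimos: (1.48 × 10¹⁵) / (2.35 × 10⁷)³ = 1.140 × 10⁻⁷
Phobos: (1.07 × 10¹⁶) / (9.38 × 10⁶)³ = 1.297 × 10⁻⁵
Ratio (larger/smaller) = 114

Phobos, by a factor of ≈ 114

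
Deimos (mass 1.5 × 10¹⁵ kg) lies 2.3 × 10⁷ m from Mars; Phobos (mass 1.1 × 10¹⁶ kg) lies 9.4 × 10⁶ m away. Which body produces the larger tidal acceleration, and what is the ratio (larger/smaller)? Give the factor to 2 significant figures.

Phobos, by a factor of ≈ 110

Compare M/d³ for the two perturbers:
Deimos: (1.5 × 10¹⁵) / (2.3 × 10⁷)³ = 1.233 × 10⁻⁷
Phobos: (1.1 × 10¹⁶) / (9.4 × 10⁶)³ = 1.324 × 10⁻⁵
Ratio (larger/smaller) = 110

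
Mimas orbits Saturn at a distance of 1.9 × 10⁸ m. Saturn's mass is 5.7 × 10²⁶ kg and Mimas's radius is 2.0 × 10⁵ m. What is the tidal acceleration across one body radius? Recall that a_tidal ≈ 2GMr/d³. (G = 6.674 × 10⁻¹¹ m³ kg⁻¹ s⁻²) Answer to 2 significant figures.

a_tidal = 2GMr/d³
        = 2 × (6.674 × 10⁻¹¹) × (5.7 × 10²⁶) × (2.0 × 10⁵) / (1.9 × 10⁸)³
        = 2.2 × 10⁻³ m/s²

2.2 × 10⁻³ m/s²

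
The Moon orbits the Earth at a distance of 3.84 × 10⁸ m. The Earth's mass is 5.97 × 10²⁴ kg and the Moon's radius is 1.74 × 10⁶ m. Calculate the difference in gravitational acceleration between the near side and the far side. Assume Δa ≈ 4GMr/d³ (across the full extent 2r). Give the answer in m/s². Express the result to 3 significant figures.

Near-to-far spans 2r, so the tidal difference is twice the near-to-center value: 4GMr/d³.
a_tidal = 4GMr/d³
        = 4 × (6.674 × 10⁻¹¹) × (5.97 × 10²⁴) × (1.74 × 10⁶) / (3.84 × 10⁸)³
        = 4.90 × 10⁻⁵ m/s²

4.90 × 10⁻⁵ m/s²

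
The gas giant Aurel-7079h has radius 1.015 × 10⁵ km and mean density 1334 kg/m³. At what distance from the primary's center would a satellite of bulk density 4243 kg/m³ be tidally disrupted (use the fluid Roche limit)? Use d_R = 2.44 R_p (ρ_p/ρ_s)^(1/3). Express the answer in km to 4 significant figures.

d_R = 2.44 × 1.015 × 10⁵ km × (1334/4243)^(1/3)
    = 1.684 × 10⁵ km

1.684 × 10⁵ km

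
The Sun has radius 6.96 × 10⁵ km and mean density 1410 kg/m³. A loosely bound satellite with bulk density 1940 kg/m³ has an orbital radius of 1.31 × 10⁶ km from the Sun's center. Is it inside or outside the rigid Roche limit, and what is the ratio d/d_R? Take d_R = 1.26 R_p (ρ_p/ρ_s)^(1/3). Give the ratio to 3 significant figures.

d_R = 1.26 × (6.96 × 10⁵ km) × (1410/1940)^(1/3) = 7.885 × 10⁵ km
d/d_R = (1.31 × 10⁶) / (7.885 × 10⁵) = 1.66
Since d/d_R > 1, the body is outside the Roche limit.

outside; d/d_R ≈ 1.66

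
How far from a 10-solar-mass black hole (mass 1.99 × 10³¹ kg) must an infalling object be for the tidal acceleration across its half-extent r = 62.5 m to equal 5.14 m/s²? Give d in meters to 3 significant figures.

3.18 × 10⁷ m

2GMr/d³ = a_tidal  ⇒  d = (2GMr / a_tidal)^(1/3)
d = (2 × 6.674×10⁻¹¹ × (1.99 × 10³¹) × (62.5) / (5.14))^(1/3)
  = 3.18 × 10⁷ m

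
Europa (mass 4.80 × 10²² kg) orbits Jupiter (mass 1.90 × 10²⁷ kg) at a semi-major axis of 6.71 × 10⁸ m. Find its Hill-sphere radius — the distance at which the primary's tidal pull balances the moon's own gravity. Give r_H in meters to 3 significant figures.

1.37 × 10⁷ m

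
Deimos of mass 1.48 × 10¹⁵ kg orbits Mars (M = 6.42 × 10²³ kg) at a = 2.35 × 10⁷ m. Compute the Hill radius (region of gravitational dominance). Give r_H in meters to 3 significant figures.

r_H ≈ a (m/3M)^(1/3)
    = (2.35 × 10⁷) × (1.48 × 10¹⁵ / (3 × 6.42 × 10²³))^(1/3)
    = 2.15 × 10⁴ m

2.15 × 10⁴ m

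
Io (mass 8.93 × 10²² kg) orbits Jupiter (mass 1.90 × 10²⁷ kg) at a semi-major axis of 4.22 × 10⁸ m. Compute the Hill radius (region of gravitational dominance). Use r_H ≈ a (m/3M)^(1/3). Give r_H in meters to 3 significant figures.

r_H ≈ a (m/3M)^(1/3)
    = (4.22 × 10⁸) × (8.93 × 10²² / (3 × 1.90 × 10²⁷))^(1/3)
    = 1.06 × 10⁷ m

1.06 × 10⁷ m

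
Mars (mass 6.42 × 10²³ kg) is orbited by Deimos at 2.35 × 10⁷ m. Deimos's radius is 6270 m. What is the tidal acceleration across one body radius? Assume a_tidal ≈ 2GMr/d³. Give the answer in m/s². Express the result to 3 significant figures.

4.14 × 10⁻⁵ m/s²

Δg = 2GMr/d³
   = 2 × (6.674 × 10⁻¹¹) × (6.42 × 10²³) × (6270) / (2.35 × 10⁷)³
   = 4.14 × 10⁻⁵ m/s²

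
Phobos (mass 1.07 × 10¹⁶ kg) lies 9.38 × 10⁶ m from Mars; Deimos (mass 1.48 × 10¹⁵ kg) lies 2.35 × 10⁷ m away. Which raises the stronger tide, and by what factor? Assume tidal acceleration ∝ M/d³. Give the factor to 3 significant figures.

Phobos, by a factor of ≈ 114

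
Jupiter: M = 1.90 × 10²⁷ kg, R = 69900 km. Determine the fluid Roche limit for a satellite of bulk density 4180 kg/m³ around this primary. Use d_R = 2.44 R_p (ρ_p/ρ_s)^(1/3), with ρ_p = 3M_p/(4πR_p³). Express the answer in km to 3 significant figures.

ρ_p = 3M_p/(4πR_p³) = 3 × (1.90 × 10²⁷) / (4π × (6.99 × 10⁷ m)³) = 1330 kg/m³
d_R = 2.44 × 69900 km × (1330/4180)^(1/3)
    = 1.16 × 10⁵ km

1.16 × 10⁵ km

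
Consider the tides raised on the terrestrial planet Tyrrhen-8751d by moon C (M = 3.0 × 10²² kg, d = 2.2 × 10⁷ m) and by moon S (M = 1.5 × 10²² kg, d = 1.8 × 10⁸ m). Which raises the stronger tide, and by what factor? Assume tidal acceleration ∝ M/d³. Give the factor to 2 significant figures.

Moon C, by a factor of ≈ 1100

Tidal stretch scales as M/d³; compute that for each body.
Moon C: (3.0 × 10²²) / (2.2 × 10⁷)³ = 2.817
Moon S: (1.5 × 10²²) / (1.8 × 10⁸)³ = 2.572 × 10⁻³
Ratio (larger/smaller) = 1100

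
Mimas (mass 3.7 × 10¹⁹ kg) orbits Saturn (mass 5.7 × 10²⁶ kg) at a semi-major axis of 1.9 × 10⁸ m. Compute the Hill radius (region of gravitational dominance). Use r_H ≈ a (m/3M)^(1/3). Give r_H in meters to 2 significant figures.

r_H ≈ a (m/3M)^(1/3)
    = (1.9 × 10⁸) × (3.7 × 10¹⁹ / (3 × 5.7 × 10²⁶))^(1/3)
    = 5.3 × 10⁵ m

5.3 × 10⁵ m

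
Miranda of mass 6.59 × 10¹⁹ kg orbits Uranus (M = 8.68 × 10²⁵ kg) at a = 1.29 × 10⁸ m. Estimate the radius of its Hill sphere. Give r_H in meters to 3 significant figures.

r_H ≈ a (m/3M)^(1/3)
    = (1.29 × 10⁸) × (6.59 × 10¹⁹ / (3 × 8.68 × 10²⁵))^(1/3)
    = 8.16 × 10⁵ m

8.16 × 10⁵ m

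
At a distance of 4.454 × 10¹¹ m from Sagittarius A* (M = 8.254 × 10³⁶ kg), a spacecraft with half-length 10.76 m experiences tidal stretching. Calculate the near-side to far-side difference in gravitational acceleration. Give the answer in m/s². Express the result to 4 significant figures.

Near-to-far spans 2r, so the tidal difference is twice the near-to-center value: 4GMr/d³.
Δg = 4GMr/d³
   = 4 × (6.674 × 10⁻¹¹) × (8.254 × 10³⁶) × (10.76) / (4.454 × 10¹¹)³
   = 2.683 × 10⁻⁷ m/s²

2.683 × 10⁻⁷ m/s²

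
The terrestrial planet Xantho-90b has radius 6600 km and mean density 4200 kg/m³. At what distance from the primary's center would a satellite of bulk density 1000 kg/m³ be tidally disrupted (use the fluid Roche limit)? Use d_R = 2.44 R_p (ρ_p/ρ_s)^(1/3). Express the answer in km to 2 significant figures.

d_R = 2.44 × 6600 km × (4200/1000)^(1/3)
    = 26000 km

26000 km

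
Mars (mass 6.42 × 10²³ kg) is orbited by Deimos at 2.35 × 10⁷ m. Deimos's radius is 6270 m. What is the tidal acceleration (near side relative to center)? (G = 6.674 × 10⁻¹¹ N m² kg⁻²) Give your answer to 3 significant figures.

4.14 × 10⁻⁵ m/s²

The tidal stretch is the gradient of GM/d² times the body's extent r, hence the 1/d³ dependence.
Δg = 2GMr/d³
   = 2 × (6.674 × 10⁻¹¹) × (6.42 × 10²³) × (6270) / (2.35 × 10⁷)³
   = 4.14 × 10⁻⁵ m/s²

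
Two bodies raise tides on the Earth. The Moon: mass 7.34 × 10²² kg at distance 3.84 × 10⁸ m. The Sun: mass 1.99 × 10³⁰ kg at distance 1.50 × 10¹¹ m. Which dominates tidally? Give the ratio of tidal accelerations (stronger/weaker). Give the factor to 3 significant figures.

The Moon, by a factor of ≈ 2.20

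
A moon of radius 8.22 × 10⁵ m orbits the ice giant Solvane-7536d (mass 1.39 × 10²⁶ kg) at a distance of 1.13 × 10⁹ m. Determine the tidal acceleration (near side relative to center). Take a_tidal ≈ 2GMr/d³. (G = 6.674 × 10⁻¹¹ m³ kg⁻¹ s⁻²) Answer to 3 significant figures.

1.06 × 10⁻⁵ m/s²

Since r ≪ d, expand the inverse-square field across one radius to get the leading 2GMr/d³ term.
a_tidal = 2GMr/d³
        = 2 × (6.674 × 10⁻¹¹) × (1.39 × 10²⁶) × (8.22 × 10⁵) / (1.13 × 10⁹)³
        = 1.06 × 10⁻⁵ m/s²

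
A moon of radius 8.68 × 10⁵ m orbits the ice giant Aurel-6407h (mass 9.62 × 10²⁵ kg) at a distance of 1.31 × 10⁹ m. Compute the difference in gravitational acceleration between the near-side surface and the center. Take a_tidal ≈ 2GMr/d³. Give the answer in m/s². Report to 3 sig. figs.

4.96 × 10⁻⁶ m/s²

Δa = 2GMr/d³
   = 2 × (6.674 × 10⁻¹¹) × (9.62 × 10²⁵) × (8.68 × 10⁵) / (1.31 × 10⁹)³
   = 4.96 × 10⁻⁶ m/s²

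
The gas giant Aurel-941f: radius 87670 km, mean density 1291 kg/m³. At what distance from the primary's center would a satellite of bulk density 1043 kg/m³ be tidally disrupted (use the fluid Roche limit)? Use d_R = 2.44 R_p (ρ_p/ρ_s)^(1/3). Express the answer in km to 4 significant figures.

2.297 × 10⁵ km

d_R = 2.44 × 87670 km × (1291/1043)^(1/3)
    = 2.297 × 10⁵ km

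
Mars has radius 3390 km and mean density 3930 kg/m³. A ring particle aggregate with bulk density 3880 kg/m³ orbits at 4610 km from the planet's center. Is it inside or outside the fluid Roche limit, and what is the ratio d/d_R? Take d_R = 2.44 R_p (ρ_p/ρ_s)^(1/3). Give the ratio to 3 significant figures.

inside; d/d_R ≈ 0.555

d_R = 2.44 × (3390 km) × (3930/3880)^(1/3) = 8307 km
d/d_R = (4610) / (8307) = 0.555
Since d/d_R < 1, the body is inside the Roche limit.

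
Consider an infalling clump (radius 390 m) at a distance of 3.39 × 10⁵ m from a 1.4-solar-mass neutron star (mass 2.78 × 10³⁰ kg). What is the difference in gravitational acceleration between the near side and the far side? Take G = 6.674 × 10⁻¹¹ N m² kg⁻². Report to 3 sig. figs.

7.43 × 10⁶ m/s²

Near-to-far spans 2r, so the tidal difference is twice the near-to-center value: 4GMr/d³.
Δa = 4GMr/d³
   = 4 × (6.674 × 10⁻¹¹) × (2.78 × 10³⁰) × (390) / (3.39 × 10⁵)³
   = 7.43 × 10⁶ m/s²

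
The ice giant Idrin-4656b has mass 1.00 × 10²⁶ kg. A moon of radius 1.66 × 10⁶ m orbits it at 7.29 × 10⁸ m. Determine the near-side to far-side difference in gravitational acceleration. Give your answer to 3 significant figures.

1.14 × 10⁻⁴ m/s²

Δg = 4GMr/d³
   = 4 × (6.674 × 10⁻¹¹) × (1.00 × 10²⁶) × (1.66 × 10⁶) / (7.29 × 10⁸)³
   = 1.14 × 10⁻⁴ m/s²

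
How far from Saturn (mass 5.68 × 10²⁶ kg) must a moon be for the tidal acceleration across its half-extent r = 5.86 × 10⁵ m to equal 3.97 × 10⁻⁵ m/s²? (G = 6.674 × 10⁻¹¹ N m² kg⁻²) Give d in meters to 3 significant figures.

1.04 × 10⁹ m

2GMr/d³ = a_tidal  ⇒  d = (2GMr / a_tidal)^(1/3)
d = (2 × 6.674×10⁻¹¹ × (5.68 × 10²⁶) × (5.86 × 10⁵) / (3.97 × 10⁻⁵))^(1/3)
  = 1.04 × 10⁹ m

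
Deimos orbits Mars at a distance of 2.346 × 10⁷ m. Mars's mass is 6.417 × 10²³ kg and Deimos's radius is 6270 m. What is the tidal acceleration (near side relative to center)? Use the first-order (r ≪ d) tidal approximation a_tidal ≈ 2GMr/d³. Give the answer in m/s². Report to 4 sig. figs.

4.159 × 10⁻⁵ m/s²

a_tidal = 2GMr/d³
        = 2 × (6.674 × 10⁻¹¹) × (6.417 × 10²³) × (6270) / (2.346 × 10⁷)³
        = 4.159 × 10⁻⁵ m/s²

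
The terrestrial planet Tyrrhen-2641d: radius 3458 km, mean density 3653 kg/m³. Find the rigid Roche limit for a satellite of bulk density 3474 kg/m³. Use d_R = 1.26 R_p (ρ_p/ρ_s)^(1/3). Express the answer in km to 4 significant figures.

d_R = 1.26 × 3458 km × (3653/3474)^(1/3)
    = 4431 km

4431 km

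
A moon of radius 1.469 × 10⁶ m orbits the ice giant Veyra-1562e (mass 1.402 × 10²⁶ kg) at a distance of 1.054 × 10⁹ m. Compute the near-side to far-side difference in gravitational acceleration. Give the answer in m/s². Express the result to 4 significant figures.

Differencing GM/(d−r)² and GM/(d+r)² to first order in r/d gives 4GMr/d³.
Δg = 4GMr/d³
   = 4 × (6.674 × 10⁻¹¹) × (1.402 × 10²⁶) × (1.469 × 10⁶) / (1.054 × 10⁹)³
   = 4.696 × 10⁻⁵ m/s²

4.696 × 10⁻⁵ m/s²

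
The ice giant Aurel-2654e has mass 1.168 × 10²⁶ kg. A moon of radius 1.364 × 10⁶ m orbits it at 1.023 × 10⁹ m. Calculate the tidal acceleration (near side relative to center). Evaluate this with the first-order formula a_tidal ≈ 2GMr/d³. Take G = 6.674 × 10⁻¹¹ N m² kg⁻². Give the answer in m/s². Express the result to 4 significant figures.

1.986 × 10⁻⁵ m/s²

Δg = 2GMr/d³
   = 2 × (6.674 × 10⁻¹¹) × (1.168 × 10²⁶) × (1.364 × 10⁶) / (1.023 × 10⁹)³
   = 1.986 × 10⁻⁵ m/s²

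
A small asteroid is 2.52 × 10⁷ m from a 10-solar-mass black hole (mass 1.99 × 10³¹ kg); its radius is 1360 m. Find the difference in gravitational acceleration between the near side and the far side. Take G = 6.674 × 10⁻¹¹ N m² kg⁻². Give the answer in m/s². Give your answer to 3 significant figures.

Differencing GM/(d−r)² and GM/(d+r)² to first order in r/d gives 4GMr/d³.
Δg = 4GMr/d³
   = 4 × (6.674 × 10⁻¹¹) × (1.99 × 10³¹) × (1360) / (2.52 × 10⁷)³
   = 4.51 × 10² m/s²

4.51 × 10² m/s²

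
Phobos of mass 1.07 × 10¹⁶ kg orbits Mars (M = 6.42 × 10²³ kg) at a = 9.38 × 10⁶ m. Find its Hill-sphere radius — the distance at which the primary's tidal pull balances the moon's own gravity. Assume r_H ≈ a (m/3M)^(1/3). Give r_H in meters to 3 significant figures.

1.66 × 10⁴ m

r_H ≈ a (m/3M)^(1/3)
    = (9.38 × 10⁶) × (1.07 × 10¹⁶ / (3 × 6.42 × 10²³))^(1/3)
    = 1.66 × 10⁴ m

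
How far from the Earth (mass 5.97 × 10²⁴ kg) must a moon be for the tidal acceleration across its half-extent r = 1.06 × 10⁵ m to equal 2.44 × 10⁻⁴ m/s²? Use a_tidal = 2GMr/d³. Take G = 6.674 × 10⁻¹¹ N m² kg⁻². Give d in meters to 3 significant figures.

2GMr/d³ = a_tidal  ⇒  d = (2GMr / a_tidal)^(1/3)
d = (2 × 6.674×10⁻¹¹ × (5.97 × 10²⁴) × (1.06 × 10⁵) / (2.44 × 10⁻⁴))^(1/3)
  = 7.02 × 10⁷ m

7.02 × 10⁷ m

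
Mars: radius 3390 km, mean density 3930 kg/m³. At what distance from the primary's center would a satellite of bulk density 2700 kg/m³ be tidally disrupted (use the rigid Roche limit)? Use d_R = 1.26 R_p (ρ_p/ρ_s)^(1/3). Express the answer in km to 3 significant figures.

d_R = 1.26 × 3390 km × (3930/2700)^(1/3)
    = 4840 km

4840 km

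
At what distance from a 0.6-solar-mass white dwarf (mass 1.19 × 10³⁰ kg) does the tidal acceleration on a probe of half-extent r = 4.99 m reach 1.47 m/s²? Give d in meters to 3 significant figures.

8.14 × 10⁶ m

2GMr/d³ = a_tidal  ⇒  d = (2GMr / a_tidal)^(1/3)
d = (2 × 6.674×10⁻¹¹ × (1.19 × 10³⁰) × (4.99) / (1.47))^(1/3)
  = 8.14 × 10⁶ m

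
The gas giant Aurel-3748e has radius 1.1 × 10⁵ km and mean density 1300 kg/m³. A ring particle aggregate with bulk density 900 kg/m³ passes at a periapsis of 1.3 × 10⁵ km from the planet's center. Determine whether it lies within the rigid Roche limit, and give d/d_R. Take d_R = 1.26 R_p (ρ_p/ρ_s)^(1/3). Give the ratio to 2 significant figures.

d_R = 1.26 × (1.1 × 10⁵ km) × (1300/900)^(1/3) = 1.567 × 10⁵ km
d/d_R = (1.3 × 10⁵) / (1.567 × 10⁵) = 0.83
Since d/d_R < 1, the body is inside the Roche limit.

inside; d/d_R ≈ 0.83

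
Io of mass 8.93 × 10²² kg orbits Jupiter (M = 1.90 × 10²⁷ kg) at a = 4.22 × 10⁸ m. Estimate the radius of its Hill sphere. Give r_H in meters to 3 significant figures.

1.06 × 10⁷ m

r_H ≈ a (m/3M)^(1/3)
    = (4.22 × 10⁸) × (8.93 × 10²² / (3 × 1.90 × 10²⁷))^(1/3)
    = 1.06 × 10⁷ m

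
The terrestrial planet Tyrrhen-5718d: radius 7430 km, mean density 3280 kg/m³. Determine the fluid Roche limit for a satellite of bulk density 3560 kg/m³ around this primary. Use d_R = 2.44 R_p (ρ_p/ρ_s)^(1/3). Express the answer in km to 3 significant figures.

d_R = 2.44 × 7430 km × (3280/3560)^(1/3)
    = 17600 km

17600 km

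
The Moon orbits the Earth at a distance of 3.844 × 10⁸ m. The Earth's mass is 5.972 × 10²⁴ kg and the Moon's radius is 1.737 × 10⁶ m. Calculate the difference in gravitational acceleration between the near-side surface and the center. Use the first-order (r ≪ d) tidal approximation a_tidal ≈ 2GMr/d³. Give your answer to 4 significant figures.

2.438 × 10⁻⁵ m/s²

The tidal stretch is the gradient of GM/d² times the body's extent r, hence the 1/d³ dependence.
Δa = 2GMr/d³
   = 2 × (6.674 × 10⁻¹¹) × (5.972 × 10²⁴) × (1.737 × 10⁶) / (3.844 × 10⁸)³
   = 2.438 × 10⁻⁵ m/s²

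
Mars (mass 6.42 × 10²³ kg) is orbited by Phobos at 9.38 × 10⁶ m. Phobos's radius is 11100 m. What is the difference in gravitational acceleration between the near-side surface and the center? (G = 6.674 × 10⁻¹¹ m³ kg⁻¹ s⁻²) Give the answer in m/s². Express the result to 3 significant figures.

Δg = 2GMr/d³
   = 2 × (6.674 × 10⁻¹¹) × (6.42 × 10²³) × (11100) / (9.38 × 10⁶)³
   = 1.15 × 10⁻³ m/s²

1.15 × 10⁻³ m/s²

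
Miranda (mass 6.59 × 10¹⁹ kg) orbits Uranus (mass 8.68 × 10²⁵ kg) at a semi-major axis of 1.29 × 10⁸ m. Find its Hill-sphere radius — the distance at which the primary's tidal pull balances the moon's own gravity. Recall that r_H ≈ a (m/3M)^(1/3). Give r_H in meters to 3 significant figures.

r_H ≈ a (m/3M)^(1/3)
    = (1.29 × 10⁸) × (6.59 × 10¹⁹ / (3 × 8.68 × 10²⁵))^(1/3)
    = 8.16 × 10⁵ m

8.16 × 10⁵ m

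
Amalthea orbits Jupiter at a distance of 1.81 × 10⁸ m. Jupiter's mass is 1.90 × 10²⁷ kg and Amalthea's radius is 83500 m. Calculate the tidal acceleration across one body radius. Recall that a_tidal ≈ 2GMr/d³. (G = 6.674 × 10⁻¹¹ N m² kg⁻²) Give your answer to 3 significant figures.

The tidal stretch is the gradient of GM/d² times the body's extent r, hence the 1/d³ dependence.
Δg = 2GMr/d³
   = 2 × (6.674 × 10⁻¹¹) × (1.90 × 10²⁷) × (83500) / (1.81 × 10⁸)³
   = 3.57 × 10⁻³ m/s²

3.57 × 10⁻³ m/s²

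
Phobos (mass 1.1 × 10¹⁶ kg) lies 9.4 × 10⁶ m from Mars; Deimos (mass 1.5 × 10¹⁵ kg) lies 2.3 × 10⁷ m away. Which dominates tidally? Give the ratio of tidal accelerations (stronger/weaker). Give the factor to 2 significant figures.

Phobos, by a factor of ≈ 110

Tidal stretch scales as M/d³; compute that for each body.
Phobos: (1.1 × 10¹⁶) / (9.4 × 10⁶)³ = 1.324 × 10⁻⁵
Deimos: (1.5 × 10¹⁵) / (2.3 × 10⁷)³ = 1.233 × 10⁻⁷
Ratio (larger/smaller) = 110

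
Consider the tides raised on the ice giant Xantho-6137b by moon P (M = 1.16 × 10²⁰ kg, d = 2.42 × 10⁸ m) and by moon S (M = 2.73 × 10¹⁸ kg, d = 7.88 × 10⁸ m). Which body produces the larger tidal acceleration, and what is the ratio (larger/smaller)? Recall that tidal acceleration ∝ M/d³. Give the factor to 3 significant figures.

Moon P, by a factor of ≈ 1470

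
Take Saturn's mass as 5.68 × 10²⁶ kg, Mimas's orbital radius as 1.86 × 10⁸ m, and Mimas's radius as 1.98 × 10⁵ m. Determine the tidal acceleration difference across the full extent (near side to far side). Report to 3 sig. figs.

4.67 × 10⁻³ m/s²

Δg = 4GMr/d³
   = 4 × (6.674 × 10⁻¹¹) × (5.68 × 10²⁶) × (1.98 × 10⁵) / (1.86 × 10⁸)³
   = 4.67 × 10⁻³ m/s²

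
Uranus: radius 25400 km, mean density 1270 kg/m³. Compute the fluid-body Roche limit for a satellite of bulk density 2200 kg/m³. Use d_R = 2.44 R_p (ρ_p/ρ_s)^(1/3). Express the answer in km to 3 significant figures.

51600 km

d_R = 2.44 × 25400 km × (1270/2200)^(1/3)
    = 51600 km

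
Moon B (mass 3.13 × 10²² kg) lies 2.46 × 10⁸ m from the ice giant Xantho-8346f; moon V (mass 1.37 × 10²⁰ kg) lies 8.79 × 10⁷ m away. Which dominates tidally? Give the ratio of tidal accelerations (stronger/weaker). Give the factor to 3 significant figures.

Tidal acceleration ∝ M/d³, so compare M/d³ for each.
Moon B: (3.13 × 10²²) / (2.46 × 10⁸)³ = 2.103 × 10⁻³
Moon V: (1.37 × 10²⁰) / (8.79 × 10⁷)³ = 2.017 × 10⁻⁴
Ratio (larger/smaller) = 10.4

Moon B, by a factor of ≈ 10.4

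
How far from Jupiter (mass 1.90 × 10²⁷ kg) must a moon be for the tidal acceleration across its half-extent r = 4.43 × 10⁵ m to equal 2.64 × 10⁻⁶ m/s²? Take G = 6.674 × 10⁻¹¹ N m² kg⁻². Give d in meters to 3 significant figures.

3.49 × 10⁹ m

2GMr/d³ = a_tidal  ⇒  d = (2GMr / a_tidal)^(1/3)
d = (2 × 6.674×10⁻¹¹ × (1.90 × 10²⁷) × (4.43 × 10⁵) / (2.64 × 10⁻⁶))^(1/3)
  = 3.49 × 10⁹ m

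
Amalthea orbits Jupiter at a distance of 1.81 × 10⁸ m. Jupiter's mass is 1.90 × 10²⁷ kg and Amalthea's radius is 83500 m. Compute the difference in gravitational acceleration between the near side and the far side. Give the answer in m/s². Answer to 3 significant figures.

7.14 × 10⁻³ m/s²

a_tidal = 4GMr/d³
        = 4 × (6.674 × 10⁻¹¹) × (1.90 × 10²⁷) × (83500) / (1.81 × 10⁸)³
        = 7.14 × 10⁻³ m/s²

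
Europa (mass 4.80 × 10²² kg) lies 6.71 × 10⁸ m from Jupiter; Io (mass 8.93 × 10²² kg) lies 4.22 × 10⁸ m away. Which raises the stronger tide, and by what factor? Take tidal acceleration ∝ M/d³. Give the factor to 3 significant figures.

Io, by a factor of ≈ 7.48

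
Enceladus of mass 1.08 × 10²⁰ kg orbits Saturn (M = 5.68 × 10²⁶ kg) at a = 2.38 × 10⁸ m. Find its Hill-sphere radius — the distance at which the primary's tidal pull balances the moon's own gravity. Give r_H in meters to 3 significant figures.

r_H ≈ a (m/3M)^(1/3)
    = (2.38 × 10⁸) × (1.08 × 10²⁰ / (3 × 5.68 × 10²⁶))^(1/3)
    = 9.49 × 10⁵ m

9.49 × 10⁵ m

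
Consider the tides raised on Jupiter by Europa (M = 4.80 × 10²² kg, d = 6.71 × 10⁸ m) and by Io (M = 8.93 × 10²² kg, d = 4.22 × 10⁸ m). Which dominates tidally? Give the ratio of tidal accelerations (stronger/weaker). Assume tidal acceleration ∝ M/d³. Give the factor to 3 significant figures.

Compare M/d³ for the two perturbers:
Europa: (4.80 × 10²²) / (6.71 × 10⁸)³ = 1.589 × 10⁻⁴
Io: (8.93 × 10²²) / (4.22 × 10⁸)³ = 1.188 × 10⁻³
Ratio (larger/smaller) = 7.48

Io, by a factor of ≈ 7.48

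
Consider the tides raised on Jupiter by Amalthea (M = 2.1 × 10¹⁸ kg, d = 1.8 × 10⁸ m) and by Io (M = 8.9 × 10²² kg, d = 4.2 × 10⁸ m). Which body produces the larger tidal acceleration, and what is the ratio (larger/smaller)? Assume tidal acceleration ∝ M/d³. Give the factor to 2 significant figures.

Io, by a factor of ≈ 3300

The tide-raising term goes as M/d³ (the gradient of a 1/d² field).
Amalthea: (2.1 × 10¹⁸) / (1.8 × 10⁸)³ = 3.601 × 10⁻⁷
Io: (8.9 × 10²²) / (4.2 × 10⁸)³ = 1.201 × 10⁻³
Ratio (larger/smaller) = 3300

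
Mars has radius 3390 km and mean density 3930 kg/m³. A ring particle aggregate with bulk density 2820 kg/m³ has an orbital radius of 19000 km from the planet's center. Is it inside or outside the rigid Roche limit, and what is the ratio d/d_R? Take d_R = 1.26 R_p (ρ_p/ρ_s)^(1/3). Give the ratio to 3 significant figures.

d_R = 1.26 × (3390 km) × (3930/2820)^(1/3) = 4771 km
d/d_R = (19000) / (4771) = 3.98
Since d/d_R > 1, the body is outside the Roche limit.

outside; d/d_R ≈ 3.98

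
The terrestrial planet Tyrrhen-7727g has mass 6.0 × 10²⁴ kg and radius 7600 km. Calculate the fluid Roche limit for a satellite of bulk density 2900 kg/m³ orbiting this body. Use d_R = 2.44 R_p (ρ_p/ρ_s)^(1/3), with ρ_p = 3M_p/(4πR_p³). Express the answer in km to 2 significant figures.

ρ_p = 3M_p/(4πR_p³) = 3 × (6.0 × 10²⁴) / (4π × (7.6 × 10⁶ m)³) = 3300 kg/m³
d_R = 2.44 × 7600 km × (3300/2900)^(1/3)
    = 19000 km

19000 km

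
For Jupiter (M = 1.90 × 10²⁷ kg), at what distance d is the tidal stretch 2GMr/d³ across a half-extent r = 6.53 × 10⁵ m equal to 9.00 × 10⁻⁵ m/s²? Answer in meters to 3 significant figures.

2GMr/d³ = a_tidal  ⇒  d = (2GMr / a_tidal)^(1/3)
d = (2 × 6.674×10⁻¹¹ × (1.90 × 10²⁷) × (6.53 × 10⁵) / (9.00 × 10⁻⁵))^(1/3)
  = 1.23 × 10⁹ m

1.23 × 10⁹ m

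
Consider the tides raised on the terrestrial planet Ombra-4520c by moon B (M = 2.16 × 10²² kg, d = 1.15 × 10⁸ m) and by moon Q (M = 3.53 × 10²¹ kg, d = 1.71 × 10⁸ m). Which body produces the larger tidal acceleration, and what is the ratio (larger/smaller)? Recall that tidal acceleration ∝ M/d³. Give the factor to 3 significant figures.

Tidal stretch scales as M/d³; compute that for each body.
Moon B: (2.16 × 10²²) / (1.15 × 10⁸)³ = 1.420 × 10⁻²
Moon Q: (3.53 × 10²¹) / (1.71 × 10⁸)³ = 7.060 × 10⁻⁴
Ratio (larger/smaller) = 20.1

Moon B, by a factor of ≈ 20.1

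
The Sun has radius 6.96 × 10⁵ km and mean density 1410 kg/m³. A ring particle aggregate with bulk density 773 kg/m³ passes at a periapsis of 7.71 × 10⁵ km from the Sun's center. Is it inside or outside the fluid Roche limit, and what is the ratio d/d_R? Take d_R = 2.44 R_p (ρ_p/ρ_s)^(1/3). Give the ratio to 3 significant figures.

inside; d/d_R ≈ 0.372

d_R = 2.44 × (6.96 × 10⁵ km) × (1410/773)^(1/3) = 2.075 × 10⁶ km
d/d_R = (7.71 × 10⁵) / (2.075 × 10⁶) = 0.372
Since d/d_R < 1, the body is inside the Roche limit.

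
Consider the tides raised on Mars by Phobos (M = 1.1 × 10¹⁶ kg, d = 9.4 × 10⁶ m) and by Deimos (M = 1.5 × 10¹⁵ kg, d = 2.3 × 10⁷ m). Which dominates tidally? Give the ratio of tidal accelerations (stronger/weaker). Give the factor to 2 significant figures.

Compare M/d³ for the two perturbers:
Phobos: (1.1 × 10¹⁶) / (9.4 × 10⁶)³ = 1.324 × 10⁻⁵
Deimos: (1.5 × 10¹⁵) / (2.3 × 10⁷)³ = 1.233 × 10⁻⁷
Ratio (larger/smaller) = 110

Phobos, by a factor of ≈ 110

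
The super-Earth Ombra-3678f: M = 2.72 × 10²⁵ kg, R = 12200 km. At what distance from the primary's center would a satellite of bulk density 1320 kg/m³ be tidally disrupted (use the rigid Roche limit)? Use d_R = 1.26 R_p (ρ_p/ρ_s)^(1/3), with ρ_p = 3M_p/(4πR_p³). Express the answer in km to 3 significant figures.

21400 km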